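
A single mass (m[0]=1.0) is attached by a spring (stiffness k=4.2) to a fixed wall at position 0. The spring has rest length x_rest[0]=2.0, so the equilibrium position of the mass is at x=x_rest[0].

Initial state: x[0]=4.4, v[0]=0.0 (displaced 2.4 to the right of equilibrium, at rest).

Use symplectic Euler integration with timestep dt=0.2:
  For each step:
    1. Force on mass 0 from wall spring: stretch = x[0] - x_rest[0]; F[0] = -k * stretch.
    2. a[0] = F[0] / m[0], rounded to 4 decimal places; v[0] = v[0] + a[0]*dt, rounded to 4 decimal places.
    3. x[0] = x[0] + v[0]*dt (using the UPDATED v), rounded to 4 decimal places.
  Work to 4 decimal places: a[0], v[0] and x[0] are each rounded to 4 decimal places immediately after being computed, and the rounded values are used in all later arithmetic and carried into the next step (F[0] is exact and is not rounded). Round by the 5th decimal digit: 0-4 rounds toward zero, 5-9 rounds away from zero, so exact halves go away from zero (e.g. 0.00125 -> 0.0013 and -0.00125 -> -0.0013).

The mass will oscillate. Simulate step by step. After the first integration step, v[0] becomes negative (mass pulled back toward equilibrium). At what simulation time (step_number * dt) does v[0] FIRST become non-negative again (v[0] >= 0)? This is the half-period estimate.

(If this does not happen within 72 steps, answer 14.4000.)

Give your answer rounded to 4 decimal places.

Step 0: x=[4.4000] v=[0.0000]
Step 1: x=[3.9968] v=[-2.0160]
Step 2: x=[3.2581] v=[-3.6933]
Step 3: x=[2.3081] v=[-4.7501]
Step 4: x=[1.3063] v=[-5.0089]
Step 5: x=[0.4211] v=[-4.4262]
Step 6: x=[-0.1989] v=[-3.0999]
Step 7: x=[-0.4495] v=[-1.2528]
Step 8: x=[-0.2885] v=[0.8048]
First v>=0 after going negative at step 8, time=1.6000

Answer: 1.6000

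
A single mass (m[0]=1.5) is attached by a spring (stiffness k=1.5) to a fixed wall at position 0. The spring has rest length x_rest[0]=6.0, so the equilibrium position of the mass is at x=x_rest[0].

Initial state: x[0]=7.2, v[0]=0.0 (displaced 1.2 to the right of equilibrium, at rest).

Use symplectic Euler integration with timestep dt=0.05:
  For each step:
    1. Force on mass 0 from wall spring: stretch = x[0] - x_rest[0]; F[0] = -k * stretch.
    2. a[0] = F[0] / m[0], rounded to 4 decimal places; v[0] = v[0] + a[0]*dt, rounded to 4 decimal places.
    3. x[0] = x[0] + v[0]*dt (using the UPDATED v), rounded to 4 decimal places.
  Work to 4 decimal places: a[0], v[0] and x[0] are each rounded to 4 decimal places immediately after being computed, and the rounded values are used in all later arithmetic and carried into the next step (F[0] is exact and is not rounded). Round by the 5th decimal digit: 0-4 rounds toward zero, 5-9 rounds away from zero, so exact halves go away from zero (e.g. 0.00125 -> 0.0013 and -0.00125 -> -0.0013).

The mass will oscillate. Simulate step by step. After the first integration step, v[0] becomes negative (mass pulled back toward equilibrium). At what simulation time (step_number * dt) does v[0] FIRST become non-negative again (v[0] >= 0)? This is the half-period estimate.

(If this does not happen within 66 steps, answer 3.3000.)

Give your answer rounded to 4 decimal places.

Answer: 3.1500

Derivation:
Step 0: x=[7.2000] v=[0.0000]
Step 1: x=[7.1970] v=[-0.0600]
Step 2: x=[7.1910] v=[-0.1199]
Step 3: x=[7.1820] v=[-0.1795]
Step 4: x=[7.1701] v=[-0.2386]
Step 5: x=[7.1552] v=[-0.2971]
Step 6: x=[7.1375] v=[-0.3549]
Step 7: x=[7.1169] v=[-0.4118]
Step 8: x=[7.0935] v=[-0.4676]
Step 9: x=[7.0674] v=[-0.5223]
Step 10: x=[7.0386] v=[-0.5757]
Step 11: x=[7.0072] v=[-0.6276]
Step 12: x=[6.9733] v=[-0.6780]
Step 13: x=[6.9370] v=[-0.7267]
Step 14: x=[6.8983] v=[-0.7736]
Step 15: x=[6.8574] v=[-0.8185]
Step 16: x=[6.8143] v=[-0.8614]
Step 17: x=[6.7692] v=[-0.9021]
Step 18: x=[6.7222] v=[-0.9406]
Step 19: x=[6.6734] v=[-0.9767]
Step 20: x=[6.6229] v=[-1.0104]
Step 21: x=[6.5708] v=[-1.0415]
Step 22: x=[6.5173] v=[-1.0700]
Step 23: x=[6.4625] v=[-1.0959]
Step 24: x=[6.4066] v=[-1.1190]
Step 25: x=[6.3496] v=[-1.1393]
Step 26: x=[6.2918] v=[-1.1568]
Step 27: x=[6.2332] v=[-1.1714]
Step 28: x=[6.1740] v=[-1.1831]
Step 29: x=[6.1144] v=[-1.1918]
Step 30: x=[6.0545] v=[-1.1975]
Step 31: x=[5.9945] v=[-1.2002]
Step 32: x=[5.9345] v=[-1.1999]
Step 33: x=[5.8747] v=[-1.1966]
Step 34: x=[5.8152] v=[-1.1903]
Step 35: x=[5.7561] v=[-1.1811]
Step 36: x=[5.6977] v=[-1.1689]
Step 37: x=[5.6400] v=[-1.1538]
Step 38: x=[5.5832] v=[-1.1358]
Step 39: x=[5.5275] v=[-1.1150]
Step 40: x=[5.4729] v=[-1.0914]
Step 41: x=[5.4197] v=[-1.0650]
Step 42: x=[5.3679] v=[-1.0360]
Step 43: x=[5.3177] v=[-1.0044]
Step 44: x=[5.2692] v=[-0.9703]
Step 45: x=[5.2225] v=[-0.9338]
Step 46: x=[5.1778] v=[-0.8949]
Step 47: x=[5.1351] v=[-0.8538]
Step 48: x=[5.0946] v=[-0.8106]
Step 49: x=[5.0563] v=[-0.7653]
Step 50: x=[5.0204] v=[-0.7181]
Step 51: x=[4.9869] v=[-0.6691]
Step 52: x=[4.9560] v=[-0.6184]
Step 53: x=[4.9277] v=[-0.5662]
Step 54: x=[4.9021] v=[-0.5126]
Step 55: x=[4.8792] v=[-0.4577]
Step 56: x=[4.8591] v=[-0.4017]
Step 57: x=[4.8419] v=[-0.3447]
Step 58: x=[4.8276] v=[-0.2868]
Step 59: x=[4.8162] v=[-0.2282]
Step 60: x=[4.8078] v=[-0.1690]
Step 61: x=[4.8023] v=[-0.1094]
Step 62: x=[4.7998] v=[-0.0495]
Step 63: x=[4.8003] v=[0.0105]
First v>=0 after going negative at step 63, time=3.1500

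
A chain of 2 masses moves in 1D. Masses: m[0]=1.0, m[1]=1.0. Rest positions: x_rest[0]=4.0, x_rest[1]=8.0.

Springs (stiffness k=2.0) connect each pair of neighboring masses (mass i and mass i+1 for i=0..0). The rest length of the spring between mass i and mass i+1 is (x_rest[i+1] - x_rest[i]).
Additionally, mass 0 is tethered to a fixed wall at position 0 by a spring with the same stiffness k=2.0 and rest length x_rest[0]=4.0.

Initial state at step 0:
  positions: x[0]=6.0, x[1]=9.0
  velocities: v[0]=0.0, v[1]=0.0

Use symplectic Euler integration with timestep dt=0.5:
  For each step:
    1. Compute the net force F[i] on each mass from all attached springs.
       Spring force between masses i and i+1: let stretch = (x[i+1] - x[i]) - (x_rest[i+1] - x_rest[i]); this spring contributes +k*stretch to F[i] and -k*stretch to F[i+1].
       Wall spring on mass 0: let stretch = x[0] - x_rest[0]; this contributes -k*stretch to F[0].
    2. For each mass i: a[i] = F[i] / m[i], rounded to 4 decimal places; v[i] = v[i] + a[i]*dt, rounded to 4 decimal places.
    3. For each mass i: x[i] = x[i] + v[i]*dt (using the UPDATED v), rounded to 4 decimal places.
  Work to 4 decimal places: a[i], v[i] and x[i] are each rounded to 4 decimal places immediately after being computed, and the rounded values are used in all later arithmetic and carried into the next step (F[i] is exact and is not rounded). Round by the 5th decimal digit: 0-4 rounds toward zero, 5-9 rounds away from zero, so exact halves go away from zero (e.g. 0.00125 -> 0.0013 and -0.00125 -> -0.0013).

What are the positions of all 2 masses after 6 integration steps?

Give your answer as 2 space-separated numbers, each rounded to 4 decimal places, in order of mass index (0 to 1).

Answer: 2.9375 6.4532

Derivation:
Step 0: x=[6.0000 9.0000] v=[0.0000 0.0000]
Step 1: x=[4.5000 9.5000] v=[-3.0000 1.0000]
Step 2: x=[3.2500 9.5000] v=[-2.5000 0.0000]
Step 3: x=[3.5000 8.3750] v=[0.5000 -2.2500]
Step 4: x=[4.4375 6.8125] v=[1.8750 -3.1250]
Step 5: x=[4.3438 6.0625] v=[-0.1875 -1.5000]
Step 6: x=[2.9375 6.4532] v=[-2.8126 0.7813]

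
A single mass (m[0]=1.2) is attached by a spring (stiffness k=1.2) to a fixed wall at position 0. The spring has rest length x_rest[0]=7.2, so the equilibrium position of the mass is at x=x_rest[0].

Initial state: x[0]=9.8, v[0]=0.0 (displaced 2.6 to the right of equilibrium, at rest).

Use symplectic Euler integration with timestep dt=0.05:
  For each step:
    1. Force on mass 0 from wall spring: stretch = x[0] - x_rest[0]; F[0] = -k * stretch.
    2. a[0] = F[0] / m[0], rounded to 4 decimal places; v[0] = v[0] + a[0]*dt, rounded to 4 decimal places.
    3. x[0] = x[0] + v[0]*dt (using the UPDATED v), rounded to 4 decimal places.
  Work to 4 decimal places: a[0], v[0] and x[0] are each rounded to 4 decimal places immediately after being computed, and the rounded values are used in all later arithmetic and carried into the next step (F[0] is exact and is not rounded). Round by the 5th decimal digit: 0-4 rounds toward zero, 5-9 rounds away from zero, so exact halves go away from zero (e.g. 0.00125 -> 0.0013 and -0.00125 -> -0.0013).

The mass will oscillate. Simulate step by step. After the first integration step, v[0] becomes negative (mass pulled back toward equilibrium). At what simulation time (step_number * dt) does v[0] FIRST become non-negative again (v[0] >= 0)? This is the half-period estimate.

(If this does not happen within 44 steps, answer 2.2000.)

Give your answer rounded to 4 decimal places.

Step 0: x=[9.8000] v=[0.0000]
Step 1: x=[9.7935] v=[-0.1300]
Step 2: x=[9.7805] v=[-0.2597]
Step 3: x=[9.7611] v=[-0.3887]
Step 4: x=[9.7353] v=[-0.5168]
Step 5: x=[9.7031] v=[-0.6436]
Step 6: x=[9.6647] v=[-0.7688]
Step 7: x=[9.6201] v=[-0.8920]
Step 8: x=[9.5695] v=[-1.0130]
Step 9: x=[9.5129] v=[-1.1315]
Step 10: x=[9.4505] v=[-1.2471]
Step 11: x=[9.3825] v=[-1.3596]
Step 12: x=[9.3091] v=[-1.4687]
Step 13: x=[9.2304] v=[-1.5742]
Step 14: x=[9.1466] v=[-1.6757]
Step 15: x=[9.0580] v=[-1.7730]
Step 16: x=[8.9647] v=[-1.8659]
Step 17: x=[8.8670] v=[-1.9541]
Step 18: x=[8.7651] v=[-2.0375]
Step 19: x=[8.6593] v=[-2.1158]
Step 20: x=[8.5499] v=[-2.1888]
Step 21: x=[8.4371] v=[-2.2563]
Step 22: x=[8.3212] v=[-2.3182]
Step 23: x=[8.2025] v=[-2.3743]
Step 24: x=[8.0813] v=[-2.4244]
Step 25: x=[7.9579] v=[-2.4685]
Step 26: x=[7.8326] v=[-2.5064]
Step 27: x=[7.7057] v=[-2.5380]
Step 28: x=[7.5775] v=[-2.5633]
Step 29: x=[7.4484] v=[-2.5822]
Step 30: x=[7.3187] v=[-2.5946]
Step 31: x=[7.1887] v=[-2.6005]
Step 32: x=[7.0587] v=[-2.5999]
Step 33: x=[6.9291] v=[-2.5928]
Step 34: x=[6.8001] v=[-2.5793]
Step 35: x=[6.6721] v=[-2.5593]
Step 36: x=[6.5455] v=[-2.5329]
Step 37: x=[6.4205] v=[-2.5002]
Step 38: x=[6.2974] v=[-2.4612]
Step 39: x=[6.1766] v=[-2.4161]
Step 40: x=[6.0584] v=[-2.3649]
Step 41: x=[5.9430] v=[-2.3078]
Step 42: x=[5.8308] v=[-2.2450]
Step 43: x=[5.7220] v=[-2.1765]
Step 44: x=[5.6169] v=[-2.1026]
v[0] did not become non-negative within 44 steps; using fallback time=2.2000

Answer: 2.2000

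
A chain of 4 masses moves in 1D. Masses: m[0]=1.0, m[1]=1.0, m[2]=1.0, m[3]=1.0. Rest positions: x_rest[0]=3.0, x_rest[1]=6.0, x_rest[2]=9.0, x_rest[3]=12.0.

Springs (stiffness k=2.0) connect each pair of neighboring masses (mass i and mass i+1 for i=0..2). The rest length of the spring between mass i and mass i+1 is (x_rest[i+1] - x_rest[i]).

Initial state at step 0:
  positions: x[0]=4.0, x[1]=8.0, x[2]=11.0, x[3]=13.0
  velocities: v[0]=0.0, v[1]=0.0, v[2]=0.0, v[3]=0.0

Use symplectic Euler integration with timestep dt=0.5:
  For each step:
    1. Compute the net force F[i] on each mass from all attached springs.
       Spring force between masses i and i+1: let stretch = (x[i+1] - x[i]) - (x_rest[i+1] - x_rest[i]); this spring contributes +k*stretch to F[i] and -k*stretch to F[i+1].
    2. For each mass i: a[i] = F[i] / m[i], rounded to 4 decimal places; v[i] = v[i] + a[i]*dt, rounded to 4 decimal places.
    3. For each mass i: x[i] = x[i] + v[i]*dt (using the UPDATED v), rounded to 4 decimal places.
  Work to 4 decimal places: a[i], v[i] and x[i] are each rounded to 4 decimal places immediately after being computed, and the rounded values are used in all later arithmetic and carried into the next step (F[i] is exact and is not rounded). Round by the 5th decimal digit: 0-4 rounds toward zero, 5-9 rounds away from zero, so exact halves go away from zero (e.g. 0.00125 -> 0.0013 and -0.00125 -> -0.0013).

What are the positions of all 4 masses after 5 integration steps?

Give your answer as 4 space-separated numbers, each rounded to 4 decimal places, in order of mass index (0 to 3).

Step 0: x=[4.0000 8.0000 11.0000 13.0000] v=[0.0000 0.0000 0.0000 0.0000]
Step 1: x=[4.5000 7.5000 10.5000 13.5000] v=[1.0000 -1.0000 -1.0000 1.0000]
Step 2: x=[5.0000 7.0000 10.0000 14.0000] v=[1.0000 -1.0000 -1.0000 1.0000]
Step 3: x=[5.0000 7.0000 10.0000 14.0000] v=[0.0000 0.0000 0.0000 0.0000]
Step 4: x=[4.5000 7.5000 10.5000 13.5000] v=[-1.0000 1.0000 1.0000 -1.0000]
Step 5: x=[4.0000 8.0000 11.0000 13.0000] v=[-1.0000 1.0000 1.0000 -1.0000]

Answer: 4.0000 8.0000 11.0000 13.0000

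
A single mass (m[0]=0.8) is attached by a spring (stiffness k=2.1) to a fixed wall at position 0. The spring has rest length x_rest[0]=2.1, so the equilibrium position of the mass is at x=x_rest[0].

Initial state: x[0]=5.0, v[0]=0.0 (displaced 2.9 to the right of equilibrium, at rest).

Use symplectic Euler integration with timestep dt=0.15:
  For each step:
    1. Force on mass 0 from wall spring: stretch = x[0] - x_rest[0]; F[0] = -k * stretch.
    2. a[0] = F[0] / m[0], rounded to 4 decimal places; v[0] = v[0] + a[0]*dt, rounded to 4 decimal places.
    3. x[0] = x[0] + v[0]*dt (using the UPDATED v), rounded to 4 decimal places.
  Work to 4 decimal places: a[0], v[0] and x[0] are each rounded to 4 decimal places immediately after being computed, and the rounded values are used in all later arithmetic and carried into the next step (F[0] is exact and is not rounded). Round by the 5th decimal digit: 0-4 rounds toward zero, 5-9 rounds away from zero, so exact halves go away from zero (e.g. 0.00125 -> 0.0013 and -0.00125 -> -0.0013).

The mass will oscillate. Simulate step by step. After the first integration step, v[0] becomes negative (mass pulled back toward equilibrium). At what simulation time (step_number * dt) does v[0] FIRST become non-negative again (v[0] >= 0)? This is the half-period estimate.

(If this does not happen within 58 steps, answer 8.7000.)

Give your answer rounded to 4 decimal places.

Step 0: x=[5.0000] v=[0.0000]
Step 1: x=[4.8287] v=[-1.1419]
Step 2: x=[4.4963] v=[-2.2163]
Step 3: x=[4.0223] v=[-3.1598]
Step 4: x=[3.4348] v=[-3.9167]
Step 5: x=[2.7685] v=[-4.4423]
Step 6: x=[2.0627] v=[-4.7055]
Step 7: x=[1.3591] v=[-4.6908]
Step 8: x=[0.6992] v=[-4.3991]
Step 9: x=[0.1221] v=[-3.8475]
Step 10: x=[-0.3382] v=[-3.0687]
Step 11: x=[-0.6545] v=[-2.1087]
Step 12: x=[-0.8081] v=[-1.0241]
Step 13: x=[-0.7900] v=[0.1210]
First v>=0 after going negative at step 13, time=1.9500

Answer: 1.9500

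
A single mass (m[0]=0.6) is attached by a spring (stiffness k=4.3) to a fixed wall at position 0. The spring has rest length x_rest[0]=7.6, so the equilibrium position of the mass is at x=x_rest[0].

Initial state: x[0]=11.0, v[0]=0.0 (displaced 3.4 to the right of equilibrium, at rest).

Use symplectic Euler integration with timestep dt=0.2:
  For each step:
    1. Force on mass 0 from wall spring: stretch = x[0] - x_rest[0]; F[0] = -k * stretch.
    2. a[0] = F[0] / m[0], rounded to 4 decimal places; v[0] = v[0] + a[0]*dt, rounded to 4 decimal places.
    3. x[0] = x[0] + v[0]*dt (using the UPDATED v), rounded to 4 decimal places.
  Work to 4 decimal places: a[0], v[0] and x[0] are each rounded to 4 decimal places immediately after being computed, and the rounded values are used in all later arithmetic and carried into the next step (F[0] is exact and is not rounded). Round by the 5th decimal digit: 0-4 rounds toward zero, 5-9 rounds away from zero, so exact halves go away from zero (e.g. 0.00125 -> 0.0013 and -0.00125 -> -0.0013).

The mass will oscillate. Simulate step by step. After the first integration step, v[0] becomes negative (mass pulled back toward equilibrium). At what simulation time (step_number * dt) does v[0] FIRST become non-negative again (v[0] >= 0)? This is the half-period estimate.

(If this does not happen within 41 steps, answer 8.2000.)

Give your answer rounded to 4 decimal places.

Step 0: x=[11.0000] v=[0.0000]
Step 1: x=[10.0253] v=[-4.8733]
Step 2: x=[8.3554] v=[-8.3496]
Step 3: x=[6.4689] v=[-9.4323]
Step 4: x=[4.9067] v=[-7.8111]
Step 5: x=[4.1166] v=[-3.9507]
Step 6: x=[4.3250] v=[1.0422]
First v>=0 after going negative at step 6, time=1.2000

Answer: 1.2000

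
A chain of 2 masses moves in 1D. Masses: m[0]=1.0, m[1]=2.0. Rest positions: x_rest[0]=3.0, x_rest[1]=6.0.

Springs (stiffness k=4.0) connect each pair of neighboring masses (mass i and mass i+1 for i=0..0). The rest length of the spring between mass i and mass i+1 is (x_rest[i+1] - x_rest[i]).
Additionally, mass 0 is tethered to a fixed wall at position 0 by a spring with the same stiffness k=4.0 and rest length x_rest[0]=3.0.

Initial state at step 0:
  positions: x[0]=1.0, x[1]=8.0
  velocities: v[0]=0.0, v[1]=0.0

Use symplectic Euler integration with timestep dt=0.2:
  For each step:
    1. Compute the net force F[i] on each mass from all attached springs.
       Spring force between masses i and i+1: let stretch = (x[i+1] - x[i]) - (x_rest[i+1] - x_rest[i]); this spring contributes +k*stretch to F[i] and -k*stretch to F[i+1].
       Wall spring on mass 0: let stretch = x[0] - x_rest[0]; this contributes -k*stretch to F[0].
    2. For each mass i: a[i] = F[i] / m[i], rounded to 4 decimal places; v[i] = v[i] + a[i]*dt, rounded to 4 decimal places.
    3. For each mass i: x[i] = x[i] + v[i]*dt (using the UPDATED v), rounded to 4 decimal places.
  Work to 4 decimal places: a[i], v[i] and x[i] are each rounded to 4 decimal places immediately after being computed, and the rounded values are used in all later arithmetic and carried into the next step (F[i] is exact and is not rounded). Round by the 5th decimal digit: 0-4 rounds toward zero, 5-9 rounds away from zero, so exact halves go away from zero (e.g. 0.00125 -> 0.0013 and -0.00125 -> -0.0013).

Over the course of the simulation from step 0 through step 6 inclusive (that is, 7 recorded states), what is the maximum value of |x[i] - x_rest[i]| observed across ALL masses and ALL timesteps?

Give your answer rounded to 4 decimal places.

Step 0: x=[1.0000 8.0000] v=[0.0000 0.0000]
Step 1: x=[1.9600 7.6800] v=[4.8000 -1.6000]
Step 2: x=[3.5216 7.1424] v=[7.8080 -2.6880]
Step 3: x=[5.0991 6.5551] v=[7.8874 -2.9363]
Step 4: x=[6.0937 6.0914] v=[4.9729 -2.3187]
Step 5: x=[6.1129 5.8678] v=[0.0961 -1.1178]
Step 6: x=[5.1148 5.9038] v=[-4.9903 0.1802]
Max displacement = 3.1129

Answer: 3.1129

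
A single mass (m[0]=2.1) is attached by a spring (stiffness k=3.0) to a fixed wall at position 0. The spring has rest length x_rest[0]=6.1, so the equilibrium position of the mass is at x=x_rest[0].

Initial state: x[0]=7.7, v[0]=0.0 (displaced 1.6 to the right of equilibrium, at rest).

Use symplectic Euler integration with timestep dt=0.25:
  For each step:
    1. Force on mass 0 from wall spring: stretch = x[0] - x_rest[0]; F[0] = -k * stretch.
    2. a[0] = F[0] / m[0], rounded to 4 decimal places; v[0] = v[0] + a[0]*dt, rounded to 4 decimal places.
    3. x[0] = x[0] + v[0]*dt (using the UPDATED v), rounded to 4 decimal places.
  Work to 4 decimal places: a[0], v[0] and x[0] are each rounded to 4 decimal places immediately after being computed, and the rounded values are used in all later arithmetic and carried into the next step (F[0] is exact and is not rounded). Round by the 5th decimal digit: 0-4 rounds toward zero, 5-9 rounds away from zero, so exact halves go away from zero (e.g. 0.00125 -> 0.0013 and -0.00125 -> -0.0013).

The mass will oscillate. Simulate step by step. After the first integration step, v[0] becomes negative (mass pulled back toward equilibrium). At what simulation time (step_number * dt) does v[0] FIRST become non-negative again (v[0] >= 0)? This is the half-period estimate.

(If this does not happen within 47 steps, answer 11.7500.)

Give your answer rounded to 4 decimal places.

Step 0: x=[7.7000] v=[0.0000]
Step 1: x=[7.5572] v=[-0.5714]
Step 2: x=[7.2843] v=[-1.0918]
Step 3: x=[6.9056] v=[-1.5148]
Step 4: x=[6.4550] v=[-1.8025]
Step 5: x=[5.9727] v=[-1.9293]
Step 6: x=[5.5018] v=[-1.8838]
Step 7: x=[5.0843] v=[-1.6702]
Step 8: x=[4.7574] v=[-1.3075]
Step 9: x=[4.5504] v=[-0.8280]
Step 10: x=[4.4818] v=[-0.2746]
Step 11: x=[4.5576] v=[0.3033]
First v>=0 after going negative at step 11, time=2.7500

Answer: 2.7500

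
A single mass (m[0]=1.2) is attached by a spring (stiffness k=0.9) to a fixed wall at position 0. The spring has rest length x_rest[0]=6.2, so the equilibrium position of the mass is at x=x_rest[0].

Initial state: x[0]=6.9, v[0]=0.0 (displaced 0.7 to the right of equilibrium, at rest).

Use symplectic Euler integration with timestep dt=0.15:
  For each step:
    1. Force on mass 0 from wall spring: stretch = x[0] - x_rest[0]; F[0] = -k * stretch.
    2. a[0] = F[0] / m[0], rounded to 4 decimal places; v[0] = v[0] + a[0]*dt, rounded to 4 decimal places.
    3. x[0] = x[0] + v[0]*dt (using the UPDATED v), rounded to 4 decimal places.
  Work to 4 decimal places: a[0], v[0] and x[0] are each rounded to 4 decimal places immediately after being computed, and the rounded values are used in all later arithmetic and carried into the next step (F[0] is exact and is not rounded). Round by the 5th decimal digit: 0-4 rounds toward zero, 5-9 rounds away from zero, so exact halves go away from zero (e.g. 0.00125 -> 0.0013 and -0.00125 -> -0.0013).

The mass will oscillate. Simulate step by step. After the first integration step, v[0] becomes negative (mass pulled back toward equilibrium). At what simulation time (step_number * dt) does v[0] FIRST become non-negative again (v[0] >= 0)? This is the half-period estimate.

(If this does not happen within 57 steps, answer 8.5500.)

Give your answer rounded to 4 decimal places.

Answer: 3.7500

Derivation:
Step 0: x=[6.9000] v=[0.0000]
Step 1: x=[6.8882] v=[-0.0788]
Step 2: x=[6.8648] v=[-0.1562]
Step 3: x=[6.8302] v=[-0.2310]
Step 4: x=[6.7849] v=[-0.3019]
Step 5: x=[6.7297] v=[-0.3677]
Step 6: x=[6.6656] v=[-0.4273]
Step 7: x=[6.5936] v=[-0.4797]
Step 8: x=[6.5150] v=[-0.5240]
Step 9: x=[6.4311] v=[-0.5594]
Step 10: x=[6.3433] v=[-0.5854]
Step 11: x=[6.2531] v=[-0.6015]
Step 12: x=[6.1620] v=[-0.6075]
Step 13: x=[6.0715] v=[-0.6032]
Step 14: x=[5.9832] v=[-0.5887]
Step 15: x=[5.8986] v=[-0.5643]
Step 16: x=[5.8190] v=[-0.5304]
Step 17: x=[5.7459] v=[-0.4875]
Step 18: x=[5.6804] v=[-0.4364]
Step 19: x=[5.6237] v=[-0.3779]
Step 20: x=[5.5767] v=[-0.3131]
Step 21: x=[5.5403] v=[-0.2430]
Step 22: x=[5.5150] v=[-0.1688]
Step 23: x=[5.5012] v=[-0.0917]
Step 24: x=[5.4992] v=[-0.0131]
Step 25: x=[5.5091] v=[0.0657]
First v>=0 after going negative at step 25, time=3.7500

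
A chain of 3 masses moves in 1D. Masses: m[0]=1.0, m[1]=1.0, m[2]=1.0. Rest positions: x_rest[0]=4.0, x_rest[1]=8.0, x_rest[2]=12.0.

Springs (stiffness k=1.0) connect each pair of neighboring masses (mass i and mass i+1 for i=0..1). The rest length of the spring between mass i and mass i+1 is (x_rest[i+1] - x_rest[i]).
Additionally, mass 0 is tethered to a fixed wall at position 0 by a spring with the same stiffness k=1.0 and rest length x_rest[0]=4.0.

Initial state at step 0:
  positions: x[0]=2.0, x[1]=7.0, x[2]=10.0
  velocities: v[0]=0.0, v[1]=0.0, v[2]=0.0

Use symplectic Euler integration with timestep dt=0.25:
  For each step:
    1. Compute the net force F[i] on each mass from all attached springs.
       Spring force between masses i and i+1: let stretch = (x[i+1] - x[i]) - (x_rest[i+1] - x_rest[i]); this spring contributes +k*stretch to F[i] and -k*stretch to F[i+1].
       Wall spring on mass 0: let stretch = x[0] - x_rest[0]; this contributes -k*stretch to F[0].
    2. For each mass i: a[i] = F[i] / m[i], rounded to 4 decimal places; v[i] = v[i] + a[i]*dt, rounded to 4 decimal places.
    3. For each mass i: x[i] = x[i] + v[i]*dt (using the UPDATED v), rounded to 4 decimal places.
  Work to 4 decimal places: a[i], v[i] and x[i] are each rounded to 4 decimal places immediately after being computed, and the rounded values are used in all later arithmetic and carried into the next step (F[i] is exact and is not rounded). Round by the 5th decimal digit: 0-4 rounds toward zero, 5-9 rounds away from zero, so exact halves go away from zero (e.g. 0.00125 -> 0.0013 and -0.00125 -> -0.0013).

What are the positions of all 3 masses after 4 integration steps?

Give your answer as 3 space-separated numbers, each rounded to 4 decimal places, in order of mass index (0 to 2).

Step 0: x=[2.0000 7.0000 10.0000] v=[0.0000 0.0000 0.0000]
Step 1: x=[2.1875 6.8750 10.0625] v=[0.7500 -0.5000 0.2500]
Step 2: x=[2.5313 6.6563 10.1758] v=[1.3750 -0.8750 0.4531]
Step 3: x=[2.9747 6.3997 10.3191] v=[1.7734 -1.0264 0.5732]
Step 4: x=[3.4462 6.1740 10.4675] v=[1.8860 -0.9028 0.5934]

Answer: 3.4462 6.1740 10.4675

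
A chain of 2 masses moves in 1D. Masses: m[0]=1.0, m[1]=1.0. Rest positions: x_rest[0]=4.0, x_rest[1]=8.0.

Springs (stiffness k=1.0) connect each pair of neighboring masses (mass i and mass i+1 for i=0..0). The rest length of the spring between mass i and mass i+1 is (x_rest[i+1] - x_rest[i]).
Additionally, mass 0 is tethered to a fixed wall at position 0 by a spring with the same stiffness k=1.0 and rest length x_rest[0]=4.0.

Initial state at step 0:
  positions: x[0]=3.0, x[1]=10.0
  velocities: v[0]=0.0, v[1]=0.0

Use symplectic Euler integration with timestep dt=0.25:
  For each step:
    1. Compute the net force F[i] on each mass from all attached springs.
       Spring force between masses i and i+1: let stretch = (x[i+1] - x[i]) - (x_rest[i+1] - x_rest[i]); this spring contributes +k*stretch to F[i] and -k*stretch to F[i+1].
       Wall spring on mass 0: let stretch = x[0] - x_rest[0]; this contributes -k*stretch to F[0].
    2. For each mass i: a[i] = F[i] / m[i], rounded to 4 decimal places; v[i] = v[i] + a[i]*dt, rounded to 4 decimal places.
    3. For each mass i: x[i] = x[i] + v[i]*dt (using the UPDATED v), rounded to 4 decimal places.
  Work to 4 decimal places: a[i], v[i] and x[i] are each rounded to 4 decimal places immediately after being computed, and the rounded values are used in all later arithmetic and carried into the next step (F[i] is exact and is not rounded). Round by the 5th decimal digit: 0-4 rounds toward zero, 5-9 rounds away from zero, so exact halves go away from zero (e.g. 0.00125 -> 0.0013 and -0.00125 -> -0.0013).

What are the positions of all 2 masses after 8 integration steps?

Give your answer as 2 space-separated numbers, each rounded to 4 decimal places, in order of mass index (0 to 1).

Answer: 5.7252 7.2852

Derivation:
Step 0: x=[3.0000 10.0000] v=[0.0000 0.0000]
Step 1: x=[3.2500 9.8125] v=[1.0000 -0.7500]
Step 2: x=[3.7070 9.4649] v=[1.8281 -1.3906]
Step 3: x=[4.2922 9.0074] v=[2.3408 -1.8301]
Step 4: x=[4.9039 8.5052] v=[2.4466 -2.0089]
Step 5: x=[5.4342 8.0279] v=[2.1210 -1.9092]
Step 6: x=[5.7869 7.6385] v=[1.4109 -1.5576]
Step 7: x=[5.8937 7.3834] v=[0.4271 -1.0205]
Step 8: x=[5.7252 7.2852] v=[-0.6739 -0.3929]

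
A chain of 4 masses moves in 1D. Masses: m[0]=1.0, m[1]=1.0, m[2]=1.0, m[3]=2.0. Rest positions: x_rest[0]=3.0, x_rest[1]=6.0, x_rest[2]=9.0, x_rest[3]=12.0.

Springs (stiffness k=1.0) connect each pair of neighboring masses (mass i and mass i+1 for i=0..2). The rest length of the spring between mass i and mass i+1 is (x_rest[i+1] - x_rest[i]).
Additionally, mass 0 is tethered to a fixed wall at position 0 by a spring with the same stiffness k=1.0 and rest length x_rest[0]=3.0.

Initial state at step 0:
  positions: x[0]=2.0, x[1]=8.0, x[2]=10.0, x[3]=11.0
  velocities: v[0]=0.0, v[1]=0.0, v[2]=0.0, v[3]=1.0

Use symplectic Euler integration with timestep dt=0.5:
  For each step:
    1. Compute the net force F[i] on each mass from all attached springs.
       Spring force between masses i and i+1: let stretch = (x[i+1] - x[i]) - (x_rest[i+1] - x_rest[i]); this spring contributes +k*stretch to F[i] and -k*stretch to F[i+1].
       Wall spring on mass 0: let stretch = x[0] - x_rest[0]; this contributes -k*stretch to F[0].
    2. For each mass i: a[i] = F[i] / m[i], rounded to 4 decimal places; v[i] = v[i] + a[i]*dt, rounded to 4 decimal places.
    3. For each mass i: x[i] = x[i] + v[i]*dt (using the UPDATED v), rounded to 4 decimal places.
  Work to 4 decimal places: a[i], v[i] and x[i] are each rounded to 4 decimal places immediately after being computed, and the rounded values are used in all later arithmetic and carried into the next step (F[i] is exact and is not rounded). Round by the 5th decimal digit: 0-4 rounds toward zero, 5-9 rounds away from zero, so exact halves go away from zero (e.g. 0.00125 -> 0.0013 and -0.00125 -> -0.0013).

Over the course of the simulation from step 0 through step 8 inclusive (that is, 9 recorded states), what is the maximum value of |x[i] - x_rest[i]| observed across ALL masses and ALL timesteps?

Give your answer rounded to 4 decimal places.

Step 0: x=[2.0000 8.0000 10.0000 11.0000] v=[0.0000 0.0000 0.0000 1.0000]
Step 1: x=[3.0000 7.0000 9.7500 11.7500] v=[2.0000 -2.0000 -0.5000 1.5000]
Step 2: x=[4.2500 5.6875 9.3125 12.6250] v=[2.5000 -2.6250 -0.8750 1.7500]
Step 3: x=[4.7969 4.9219 8.7969 13.4610] v=[1.0938 -1.5313 -1.0313 1.6719]
Step 4: x=[4.1758 5.0938 8.4785 14.0890] v=[-1.2422 0.3437 -0.6368 1.2559]
Step 5: x=[2.7403 5.8824 8.7166 14.3907] v=[-2.8711 1.5771 0.4761 0.6033]
Step 6: x=[1.4052 6.5940 9.6647 14.3581] v=[-2.6702 1.4232 1.8961 -0.0653]
Step 7: x=[1.0160 6.7761 11.0185 14.1138] v=[-0.7784 0.3642 2.7075 -0.4887]
Step 8: x=[1.8129 6.5788 12.0855 13.8575] v=[1.5937 -0.3947 2.1340 -0.5126]
Max displacement = 3.0855

Answer: 3.0855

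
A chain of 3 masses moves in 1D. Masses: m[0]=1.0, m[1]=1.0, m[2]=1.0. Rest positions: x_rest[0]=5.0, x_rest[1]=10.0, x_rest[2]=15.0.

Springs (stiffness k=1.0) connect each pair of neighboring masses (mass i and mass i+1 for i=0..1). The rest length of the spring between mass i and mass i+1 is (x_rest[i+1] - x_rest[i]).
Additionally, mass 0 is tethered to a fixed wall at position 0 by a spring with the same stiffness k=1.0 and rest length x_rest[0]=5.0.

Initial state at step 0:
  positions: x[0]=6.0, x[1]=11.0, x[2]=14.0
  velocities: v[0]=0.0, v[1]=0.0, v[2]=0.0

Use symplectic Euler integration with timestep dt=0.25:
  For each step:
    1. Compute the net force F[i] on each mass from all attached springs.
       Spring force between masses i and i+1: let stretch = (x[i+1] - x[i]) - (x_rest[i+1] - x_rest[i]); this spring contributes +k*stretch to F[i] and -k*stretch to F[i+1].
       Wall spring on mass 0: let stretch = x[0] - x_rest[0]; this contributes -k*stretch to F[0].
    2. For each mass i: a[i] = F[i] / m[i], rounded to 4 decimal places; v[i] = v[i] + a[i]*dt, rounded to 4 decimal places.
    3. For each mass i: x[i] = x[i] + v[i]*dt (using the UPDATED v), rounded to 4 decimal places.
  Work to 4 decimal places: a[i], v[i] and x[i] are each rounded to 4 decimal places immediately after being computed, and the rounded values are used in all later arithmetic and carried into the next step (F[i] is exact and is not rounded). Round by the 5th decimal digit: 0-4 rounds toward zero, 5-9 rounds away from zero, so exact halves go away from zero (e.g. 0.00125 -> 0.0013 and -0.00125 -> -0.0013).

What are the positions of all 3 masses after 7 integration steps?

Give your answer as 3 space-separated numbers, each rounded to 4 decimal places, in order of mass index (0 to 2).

Step 0: x=[6.0000 11.0000 14.0000] v=[0.0000 0.0000 0.0000]
Step 1: x=[5.9375 10.8750 14.1250] v=[-0.2500 -0.5000 0.5000]
Step 2: x=[5.8125 10.6445 14.3594] v=[-0.5000 -0.9219 0.9375]
Step 3: x=[5.6262 10.3442 14.6741] v=[-0.7451 -1.2012 1.2588]
Step 4: x=[5.3832 10.0197 15.0307] v=[-0.9722 -1.2982 1.4263]
Step 5: x=[5.0935 9.7186 15.3866] v=[-1.1589 -1.2046 1.4236]
Step 6: x=[4.7745 9.4826 15.7008] v=[-1.2760 -0.9439 1.2566]
Step 7: x=[4.4514 9.3410 15.9388] v=[-1.2926 -0.5664 0.9521]

Answer: 4.4514 9.3410 15.9388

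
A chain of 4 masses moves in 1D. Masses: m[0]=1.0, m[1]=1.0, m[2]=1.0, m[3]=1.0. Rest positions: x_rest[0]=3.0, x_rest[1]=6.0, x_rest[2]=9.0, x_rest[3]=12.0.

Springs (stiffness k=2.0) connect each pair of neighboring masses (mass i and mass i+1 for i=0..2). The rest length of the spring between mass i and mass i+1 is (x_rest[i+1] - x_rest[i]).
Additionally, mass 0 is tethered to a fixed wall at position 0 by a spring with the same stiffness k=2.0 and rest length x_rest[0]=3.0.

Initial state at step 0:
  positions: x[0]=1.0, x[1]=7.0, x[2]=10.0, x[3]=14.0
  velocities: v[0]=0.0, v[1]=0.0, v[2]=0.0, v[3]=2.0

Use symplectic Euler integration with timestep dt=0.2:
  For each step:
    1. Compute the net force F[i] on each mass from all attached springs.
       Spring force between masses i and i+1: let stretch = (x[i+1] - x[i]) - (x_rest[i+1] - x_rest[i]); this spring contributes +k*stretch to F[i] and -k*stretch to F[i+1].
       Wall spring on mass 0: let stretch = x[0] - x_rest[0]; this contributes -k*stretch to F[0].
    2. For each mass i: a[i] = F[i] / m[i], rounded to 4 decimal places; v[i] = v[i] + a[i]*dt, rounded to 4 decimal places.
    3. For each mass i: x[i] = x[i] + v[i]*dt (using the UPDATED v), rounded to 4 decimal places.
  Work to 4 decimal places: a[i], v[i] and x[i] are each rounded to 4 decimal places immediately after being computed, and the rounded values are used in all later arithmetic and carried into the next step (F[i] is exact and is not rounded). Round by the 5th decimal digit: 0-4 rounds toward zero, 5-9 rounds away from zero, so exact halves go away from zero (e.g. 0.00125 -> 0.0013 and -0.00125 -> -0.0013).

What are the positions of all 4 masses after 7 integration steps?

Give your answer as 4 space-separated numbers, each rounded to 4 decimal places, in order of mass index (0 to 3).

Answer: 5.0966 6.4570 10.6022 14.2566

Derivation:
Step 0: x=[1.0000 7.0000 10.0000 14.0000] v=[0.0000 0.0000 0.0000 2.0000]
Step 1: x=[1.4000 6.7600 10.0800 14.3200] v=[2.0000 -1.2000 0.4000 1.6000]
Step 2: x=[2.1168 6.3568 10.2336 14.5408] v=[3.5840 -2.0160 0.7680 1.1040]
Step 3: x=[3.0035 5.9245 10.4216 14.6570] v=[4.4333 -2.1613 0.9402 0.5811]
Step 4: x=[3.8836 5.6183 10.5887 14.6744] v=[4.4003 -1.5309 0.8355 0.0869]
Step 5: x=[4.5917 5.5710 10.6850 14.6049] v=[3.5407 -0.2366 0.4816 -0.3474]
Step 6: x=[5.0108 5.8545 10.6858 14.4618] v=[2.0957 1.4173 0.0040 -0.7154]
Step 7: x=[5.0966 6.4570 10.6022 14.2566] v=[0.4289 3.0123 -0.4181 -1.0258]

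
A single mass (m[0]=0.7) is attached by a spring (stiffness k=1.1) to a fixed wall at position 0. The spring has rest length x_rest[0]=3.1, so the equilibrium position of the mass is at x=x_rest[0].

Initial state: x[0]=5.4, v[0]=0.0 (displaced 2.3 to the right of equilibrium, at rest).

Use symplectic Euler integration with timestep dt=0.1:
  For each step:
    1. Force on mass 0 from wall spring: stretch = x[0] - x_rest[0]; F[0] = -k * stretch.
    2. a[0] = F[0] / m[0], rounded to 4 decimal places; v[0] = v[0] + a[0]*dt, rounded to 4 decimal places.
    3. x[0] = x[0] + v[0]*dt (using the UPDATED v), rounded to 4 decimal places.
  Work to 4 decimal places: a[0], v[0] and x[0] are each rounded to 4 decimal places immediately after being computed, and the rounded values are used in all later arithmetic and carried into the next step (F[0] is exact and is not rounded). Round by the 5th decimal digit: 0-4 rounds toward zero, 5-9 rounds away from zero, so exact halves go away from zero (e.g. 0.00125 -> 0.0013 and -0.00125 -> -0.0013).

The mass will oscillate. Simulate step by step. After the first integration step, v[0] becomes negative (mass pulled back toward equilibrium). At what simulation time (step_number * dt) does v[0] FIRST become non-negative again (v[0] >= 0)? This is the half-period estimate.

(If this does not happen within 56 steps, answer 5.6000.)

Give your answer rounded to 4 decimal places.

Answer: 2.6000

Derivation:
Step 0: x=[5.4000] v=[0.0000]
Step 1: x=[5.3639] v=[-0.3614]
Step 2: x=[5.2922] v=[-0.7172]
Step 3: x=[5.1860] v=[-1.0617]
Step 4: x=[5.0471] v=[-1.3895]
Step 5: x=[4.8776] v=[-1.6955]
Step 6: x=[4.6801] v=[-1.9748]
Step 7: x=[4.4578] v=[-2.2231]
Step 8: x=[4.2142] v=[-2.4365]
Step 9: x=[3.9530] v=[-2.6116]
Step 10: x=[3.6784] v=[-2.7456]
Step 11: x=[3.3948] v=[-2.8365]
Step 12: x=[3.1065] v=[-2.8828]
Step 13: x=[2.8181] v=[-2.8838]
Step 14: x=[2.5342] v=[-2.8395]
Step 15: x=[2.2591] v=[-2.7506]
Step 16: x=[1.9973] v=[-2.6185]
Step 17: x=[1.7528] v=[-2.4452]
Step 18: x=[1.5295] v=[-2.2335]
Step 19: x=[1.3308] v=[-1.9867]
Step 20: x=[1.1599] v=[-1.7087]
Step 21: x=[1.0195] v=[-1.4038]
Step 22: x=[0.9118] v=[-1.0769]
Step 23: x=[0.8385] v=[-0.7330]
Step 24: x=[0.8007] v=[-0.3776]
Step 25: x=[0.7991] v=[-0.0163]
Step 26: x=[0.8336] v=[0.3453]
First v>=0 after going negative at step 26, time=2.6000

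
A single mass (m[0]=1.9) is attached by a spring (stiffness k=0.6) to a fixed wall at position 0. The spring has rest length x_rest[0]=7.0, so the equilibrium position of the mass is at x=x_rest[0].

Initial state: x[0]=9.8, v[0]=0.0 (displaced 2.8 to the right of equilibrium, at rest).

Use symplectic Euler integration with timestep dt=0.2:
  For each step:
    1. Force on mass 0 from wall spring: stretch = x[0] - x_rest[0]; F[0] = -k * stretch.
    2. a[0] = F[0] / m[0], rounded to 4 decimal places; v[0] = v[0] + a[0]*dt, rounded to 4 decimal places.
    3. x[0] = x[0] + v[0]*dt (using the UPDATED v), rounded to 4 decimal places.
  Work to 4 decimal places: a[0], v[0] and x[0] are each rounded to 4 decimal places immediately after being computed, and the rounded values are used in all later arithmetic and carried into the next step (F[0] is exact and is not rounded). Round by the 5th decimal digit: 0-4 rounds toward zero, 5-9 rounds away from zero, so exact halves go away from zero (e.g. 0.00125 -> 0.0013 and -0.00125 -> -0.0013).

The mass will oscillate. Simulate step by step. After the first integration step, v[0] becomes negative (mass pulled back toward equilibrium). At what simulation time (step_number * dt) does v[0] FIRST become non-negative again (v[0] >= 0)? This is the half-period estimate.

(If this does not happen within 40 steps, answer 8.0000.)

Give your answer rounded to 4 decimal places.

Answer: 5.6000

Derivation:
Step 0: x=[9.8000] v=[0.0000]
Step 1: x=[9.7646] v=[-0.1768]
Step 2: x=[9.6943] v=[-0.3514]
Step 3: x=[9.5900] v=[-0.5216]
Step 4: x=[9.4530] v=[-0.6852]
Step 5: x=[9.2850] v=[-0.8401]
Step 6: x=[9.0881] v=[-0.9844]
Step 7: x=[8.8648] v=[-1.1163]
Step 8: x=[8.6180] v=[-1.2341]
Step 9: x=[8.3507] v=[-1.3363]
Step 10: x=[8.0664] v=[-1.4216]
Step 11: x=[7.7686] v=[-1.4890]
Step 12: x=[7.4611] v=[-1.5375]
Step 13: x=[7.1478] v=[-1.5666]
Step 14: x=[6.8326] v=[-1.5759]
Step 15: x=[6.5195] v=[-1.5653]
Step 16: x=[6.2125] v=[-1.5350]
Step 17: x=[5.9154] v=[-1.4853]
Step 18: x=[5.6320] v=[-1.4168]
Step 19: x=[5.3659] v=[-1.3304]
Step 20: x=[5.1205] v=[-1.2272]
Step 21: x=[4.8988] v=[-1.1085]
Step 22: x=[4.7036] v=[-0.9758]
Step 23: x=[4.5374] v=[-0.8308]
Step 24: x=[4.4023] v=[-0.6753]
Step 25: x=[4.3001] v=[-0.5112]
Step 26: x=[4.2320] v=[-0.3407]
Step 27: x=[4.1988] v=[-0.1659]
Step 28: x=[4.2010] v=[0.0110]
First v>=0 after going negative at step 28, time=5.6000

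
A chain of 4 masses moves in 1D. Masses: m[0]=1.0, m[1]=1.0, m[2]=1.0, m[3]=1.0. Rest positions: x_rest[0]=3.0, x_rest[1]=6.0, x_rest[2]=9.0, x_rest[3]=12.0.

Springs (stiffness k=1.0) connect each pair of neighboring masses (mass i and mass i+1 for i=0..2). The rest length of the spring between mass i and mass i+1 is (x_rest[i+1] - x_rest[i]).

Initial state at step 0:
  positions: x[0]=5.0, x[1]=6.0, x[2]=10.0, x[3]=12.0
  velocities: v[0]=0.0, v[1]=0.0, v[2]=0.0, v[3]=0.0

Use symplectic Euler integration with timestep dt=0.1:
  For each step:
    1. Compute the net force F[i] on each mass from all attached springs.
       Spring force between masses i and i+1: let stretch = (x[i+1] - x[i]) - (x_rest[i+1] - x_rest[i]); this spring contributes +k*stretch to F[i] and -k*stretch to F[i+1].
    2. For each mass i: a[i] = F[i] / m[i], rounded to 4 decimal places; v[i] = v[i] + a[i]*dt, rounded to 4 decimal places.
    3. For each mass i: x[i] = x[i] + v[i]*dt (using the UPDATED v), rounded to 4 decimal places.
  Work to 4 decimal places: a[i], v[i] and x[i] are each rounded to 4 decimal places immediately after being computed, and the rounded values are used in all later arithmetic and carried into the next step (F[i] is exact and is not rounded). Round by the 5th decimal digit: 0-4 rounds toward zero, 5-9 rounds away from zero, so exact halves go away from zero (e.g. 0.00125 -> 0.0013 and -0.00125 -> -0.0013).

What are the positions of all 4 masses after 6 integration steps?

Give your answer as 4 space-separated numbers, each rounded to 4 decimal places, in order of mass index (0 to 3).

Step 0: x=[5.0000 6.0000 10.0000 12.0000] v=[0.0000 0.0000 0.0000 0.0000]
Step 1: x=[4.9800 6.0300 9.9800 12.0100] v=[-0.2000 0.3000 -0.2000 0.1000]
Step 2: x=[4.9405 6.0890 9.9408 12.0297] v=[-0.3950 0.5900 -0.3920 0.1970]
Step 3: x=[4.8825 6.1750 9.8840 12.0585] v=[-0.5802 0.8603 -0.5683 0.2881]
Step 4: x=[4.8074 6.2852 9.8118 12.0956] v=[-0.7510 1.1020 -0.7218 0.3707]
Step 5: x=[4.7171 6.4159 9.7272 12.1398] v=[-0.9032 1.3069 -0.8461 0.4423]
Step 6: x=[4.6138 6.5627 9.6336 12.1899] v=[-1.0333 1.4682 -0.9360 0.5010]

Answer: 4.6138 6.5627 9.6336 12.1899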